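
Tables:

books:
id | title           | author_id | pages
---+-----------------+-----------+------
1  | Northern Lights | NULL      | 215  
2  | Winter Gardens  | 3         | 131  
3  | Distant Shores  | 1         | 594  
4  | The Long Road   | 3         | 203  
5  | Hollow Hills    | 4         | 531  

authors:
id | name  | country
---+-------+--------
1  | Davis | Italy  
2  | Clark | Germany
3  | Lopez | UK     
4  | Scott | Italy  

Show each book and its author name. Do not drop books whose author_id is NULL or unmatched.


LEFT JOIN keeps every row from books (the left table); where author_id has no match in authors, the author columns become NULL. Walk through each book:
  - book 1 (Northern Lights): author_id=NULL, no match -> kept with NULL
  - book 2 (Winter Gardens): author_id=3 -> matches Lopez
  - book 3 (Distant Shores): author_id=1 -> matches Davis
  - book 4 (The Long Road): author_id=3 -> matches Lopez
  - book 5 (Hollow Hills): author_id=4 -> matches Scott
All 5 rows appear; 1 has NULL author.

SQL:
SELECT a.title, b.name AS author
FROM books a
LEFT JOIN authors b ON a.author_id = b.id

Result:
title           | author
----------------+-------
Northern Lights | NULL  
Winter Gardens  | Lopez 
Distant Shores  | Davis 
The Long Road   | Lopez 
Hollow Hills    | Scott 


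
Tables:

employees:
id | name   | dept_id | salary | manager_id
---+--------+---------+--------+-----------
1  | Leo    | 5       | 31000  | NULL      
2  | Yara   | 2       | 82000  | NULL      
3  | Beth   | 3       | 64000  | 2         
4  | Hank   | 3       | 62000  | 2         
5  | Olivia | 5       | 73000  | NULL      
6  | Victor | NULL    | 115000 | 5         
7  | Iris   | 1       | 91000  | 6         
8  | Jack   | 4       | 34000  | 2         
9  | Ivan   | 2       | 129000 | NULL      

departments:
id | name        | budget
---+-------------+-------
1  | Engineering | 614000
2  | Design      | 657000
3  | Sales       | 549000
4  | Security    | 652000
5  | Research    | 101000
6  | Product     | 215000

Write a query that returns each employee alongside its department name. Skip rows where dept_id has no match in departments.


INNER JOIN keeps only employees rows whose dept_id matches an id in departments. Walk through each employee:
  - employee 1 (Leo): dept_id=5 -> matches Research
  - employee 2 (Yara): dept_id=2 -> matches Design
  - employee 3 (Beth): dept_id=3 -> matches Sales
  - employee 4 (Hank): dept_id=3 -> matches Sales
  - employee 5 (Olivia): dept_id=5 -> matches Research
  - employee 6 (Victor): dept_id=NULL, no match -> dropped
  - employee 7 (Iris): dept_id=1 -> matches Engineering
  - employee 8 (Jack): dept_id=4 -> matches Security
  - employee 9 (Ivan): dept_id=2 -> matches Design
So 1 of 9 rows is dropped.

SQL:
SELECT a.name, b.name AS department
FROM employees a
INNER JOIN departments b ON a.dept_id = b.id

Result:
name   | department 
-------+------------
Leo    | Research   
Yara   | Design     
Beth   | Sales      
Hank   | Sales      
Olivia | Research   
Iris   | Engineering
Jack   | Security   
Ivan   | Design     


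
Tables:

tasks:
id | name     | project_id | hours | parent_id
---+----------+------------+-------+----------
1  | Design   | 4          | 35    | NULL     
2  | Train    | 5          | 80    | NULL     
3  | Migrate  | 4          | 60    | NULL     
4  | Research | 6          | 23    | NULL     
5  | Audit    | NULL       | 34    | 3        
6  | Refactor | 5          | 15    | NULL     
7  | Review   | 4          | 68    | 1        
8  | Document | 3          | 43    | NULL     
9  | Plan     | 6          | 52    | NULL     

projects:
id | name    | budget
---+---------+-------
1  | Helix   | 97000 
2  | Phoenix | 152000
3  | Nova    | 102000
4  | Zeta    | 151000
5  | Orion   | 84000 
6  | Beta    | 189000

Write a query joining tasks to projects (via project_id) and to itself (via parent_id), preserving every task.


Two LEFT JOINs from the same base table tasks: one to projects via project_id, one to tasks itself via parent_id. Both are LEFT so every task is preserved.
Match against projects:
  - task 1 (Design): project_id=4 -> matches Zeta
  - task 2 (Train): project_id=5 -> matches Orion
  - task 3 (Migrate): project_id=4 -> matches Zeta
  - task 4 (Research): project_id=6 -> matches Beta
  - task 5 (Audit): project_id=NULL, no match -> kept with NULL
  - task 6 (Refactor): project_id=5 -> matches Orion
  - task 7 (Review): project_id=4 -> matches Zeta
  - task 8 (Document): project_id=3 -> matches Nova
  - task 9 (Plan): project_id=6 -> matches Beta
Match against tasks (self):
  - task 1 (Design): parent_id=NULL -> NULL
  - task 2 (Train): parent_id=NULL -> NULL
  - task 3 (Migrate): parent_id=NULL -> NULL
  - task 4 (Research): parent_id=NULL -> NULL
  - task 5 (Audit): parent_id=3 -> Migrate
  - task 6 (Refactor): parent_id=NULL -> NULL
  - task 7 (Review): parent_id=1 -> Design
  - task 8 (Document): parent_id=NULL -> NULL
  - task 9 (Plan): parent_id=NULL -> NULL

SQL:
SELECT a.name, b.name AS project, c.name AS parent
FROM tasks a
LEFT JOIN projects b ON a.project_id = b.id
LEFT JOIN tasks c ON a.parent_id = c.id

Result:
name     | project | parent 
---------+---------+--------
Design   | Zeta    | NULL   
Train    | Orion   | NULL   
Migrate  | Zeta    | NULL   
Research | Beta    | NULL   
Audit    | NULL    | Migrate
Refactor | Orion   | NULL   
Review   | Zeta    | Design 
Document | Nova    | NULL   
Plan     | Beta    | NULL   


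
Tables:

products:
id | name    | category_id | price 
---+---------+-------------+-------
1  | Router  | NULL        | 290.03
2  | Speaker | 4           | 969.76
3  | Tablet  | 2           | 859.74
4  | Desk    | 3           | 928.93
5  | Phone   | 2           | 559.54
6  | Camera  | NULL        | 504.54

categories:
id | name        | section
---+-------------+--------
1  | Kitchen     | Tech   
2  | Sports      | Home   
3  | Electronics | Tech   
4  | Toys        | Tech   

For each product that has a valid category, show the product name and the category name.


INNER JOIN keeps only products rows whose category_id matches an id in categories. Walk through each product:
  - product 1 (Router): category_id=NULL, no match -> dropped
  - product 2 (Speaker): category_id=4 -> matches Toys
  - product 3 (Tablet): category_id=2 -> matches Sports
  - product 4 (Desk): category_id=3 -> matches Electronics
  - product 5 (Phone): category_id=2 -> matches Sports
  - product 6 (Camera): category_id=NULL, no match -> dropped
So 2 of 6 rows are dropped.

SQL:
SELECT a.name, b.name AS category
FROM products a
INNER JOIN categories b ON a.category_id = b.id

Result:
name    | category   
--------+------------
Speaker | Toys       
Tablet  | Sports     
Desk    | Electronics
Phone   | Sports     


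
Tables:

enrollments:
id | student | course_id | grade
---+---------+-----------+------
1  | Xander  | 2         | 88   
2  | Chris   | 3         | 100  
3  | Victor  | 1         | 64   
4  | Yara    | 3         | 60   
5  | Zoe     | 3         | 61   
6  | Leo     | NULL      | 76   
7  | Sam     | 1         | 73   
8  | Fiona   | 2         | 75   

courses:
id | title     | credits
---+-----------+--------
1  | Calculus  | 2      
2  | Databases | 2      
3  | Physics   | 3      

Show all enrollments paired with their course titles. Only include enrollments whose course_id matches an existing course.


INNER JOIN keeps only enrollments rows whose course_id matches an id in courses. Walk through each enrollment:
  - enrollment 1 (Xander): course_id=2 -> matches Databases
  - enrollment 2 (Chris): course_id=3 -> matches Physics
  - enrollment 3 (Victor): course_id=1 -> matches Calculus
  - enrollment 4 (Yara): course_id=3 -> matches Physics
  - enrollment 5 (Zoe): course_id=3 -> matches Physics
  - enrollment 6 (Leo): course_id=NULL, no match -> dropped
  - enrollment 7 (Sam): course_id=1 -> matches Calculus
  - enrollment 8 (Fiona): course_id=2 -> matches Databases
So 1 of 8 rows is dropped.

SQL:
SELECT a.student, b.title AS course
FROM enrollments a
INNER JOIN courses b ON a.course_id = b.id

Result:
student | course   
--------+----------
Xander  | Databases
Chris   | Physics  
Victor  | Calculus 
Yara    | Physics  
Zoe     | Physics  
Sam     | Calculus 
Fiona   | Databases


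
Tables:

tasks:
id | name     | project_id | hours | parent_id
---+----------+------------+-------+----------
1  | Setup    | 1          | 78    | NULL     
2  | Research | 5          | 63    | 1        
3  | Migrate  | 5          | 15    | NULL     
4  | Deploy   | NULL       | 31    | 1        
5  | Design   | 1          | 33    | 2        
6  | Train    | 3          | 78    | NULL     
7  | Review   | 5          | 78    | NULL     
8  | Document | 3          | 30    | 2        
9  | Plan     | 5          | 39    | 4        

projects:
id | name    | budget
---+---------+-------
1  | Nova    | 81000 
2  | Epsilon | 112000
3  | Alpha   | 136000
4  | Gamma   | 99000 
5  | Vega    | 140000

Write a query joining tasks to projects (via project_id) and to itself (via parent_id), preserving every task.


Two LEFT JOINs from the same base table tasks: one to projects via project_id, one to tasks itself via parent_id. Both are LEFT so every task is preserved.
Match against projects:
  - task 1 (Setup): project_id=1 -> matches Nova
  - task 2 (Research): project_id=5 -> matches Vega
  - task 3 (Migrate): project_id=5 -> matches Vega
  - task 4 (Deploy): project_id=NULL, no match -> kept with NULL
  - task 5 (Design): project_id=1 -> matches Nova
  - task 6 (Train): project_id=3 -> matches Alpha
  - task 7 (Review): project_id=5 -> matches Vega
  - task 8 (Document): project_id=3 -> matches Alpha
  - task 9 (Plan): project_id=5 -> matches Vega
Match against tasks (self):
  - task 1 (Setup): parent_id=NULL -> NULL
  - task 2 (Research): parent_id=1 -> Setup
  - task 3 (Migrate): parent_id=NULL -> NULL
  - task 4 (Deploy): parent_id=1 -> Setup
  - task 5 (Design): parent_id=2 -> Research
  - task 6 (Train): parent_id=NULL -> NULL
  - task 7 (Review): parent_id=NULL -> NULL
  - task 8 (Document): parent_id=2 -> Research
  - task 9 (Plan): parent_id=4 -> Deploy

SQL:
SELECT a.name, b.name AS project, c.name AS parent
FROM tasks a
LEFT JOIN projects b ON a.project_id = b.id
LEFT JOIN tasks c ON a.parent_id = c.id

Result:
name     | project | parent  
---------+---------+---------
Setup    | Nova    | NULL    
Research | Vega    | Setup   
Migrate  | Vega    | NULL    
Deploy   | NULL    | Setup   
Design   | Nova    | Research
Train    | Alpha   | NULL    
Review   | Vega    | NULL    
Document | Alpha   | Research
Plan     | Vega    | Deploy  


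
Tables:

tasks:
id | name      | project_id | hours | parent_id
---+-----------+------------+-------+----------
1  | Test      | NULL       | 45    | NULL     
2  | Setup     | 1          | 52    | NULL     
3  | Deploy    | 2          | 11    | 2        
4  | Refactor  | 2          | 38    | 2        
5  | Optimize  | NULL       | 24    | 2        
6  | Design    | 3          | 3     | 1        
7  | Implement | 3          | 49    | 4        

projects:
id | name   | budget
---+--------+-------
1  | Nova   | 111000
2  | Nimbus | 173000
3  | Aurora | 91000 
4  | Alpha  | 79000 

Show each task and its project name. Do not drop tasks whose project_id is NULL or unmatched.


LEFT JOIN keeps every row from tasks (the left table); where project_id has no match in projects, the project columns become NULL. Walk through each task:
  - task 1 (Test): project_id=NULL, no match -> kept with NULL
  - task 2 (Setup): project_id=1 -> matches Nova
  - task 3 (Deploy): project_id=2 -> matches Nimbus
  - task 4 (Refactor): project_id=2 -> matches Nimbus
  - task 5 (Optimize): project_id=NULL, no match -> kept with NULL
  - task 6 (Design): project_id=3 -> matches Aurora
  - task 7 (Implement): project_id=3 -> matches Aurora
All 7 rows appear; 2 have NULL project.

SQL:
SELECT a.name, b.name AS project
FROM tasks a
LEFT JOIN projects b ON a.project_id = b.id

Result:
name      | project
----------+--------
Test      | NULL   
Setup     | Nova   
Deploy    | Nimbus 
Refactor  | Nimbus 
Optimize  | NULL   
Design    | Aurora 
Implement | Aurora 


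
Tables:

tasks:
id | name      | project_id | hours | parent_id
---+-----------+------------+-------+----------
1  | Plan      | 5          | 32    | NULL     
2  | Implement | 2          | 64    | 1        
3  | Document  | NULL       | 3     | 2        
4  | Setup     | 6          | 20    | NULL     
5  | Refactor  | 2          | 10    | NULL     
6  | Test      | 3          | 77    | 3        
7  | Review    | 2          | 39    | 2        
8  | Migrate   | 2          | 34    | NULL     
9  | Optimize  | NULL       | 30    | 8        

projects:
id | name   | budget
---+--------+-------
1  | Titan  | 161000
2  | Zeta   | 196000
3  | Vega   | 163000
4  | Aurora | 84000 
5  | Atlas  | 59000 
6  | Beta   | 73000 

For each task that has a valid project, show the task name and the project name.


INNER JOIN keeps only tasks rows whose project_id matches an id in projects. Walk through each task:
  - task 1 (Plan): project_id=5 -> matches Atlas
  - task 2 (Implement): project_id=2 -> matches Zeta
  - task 3 (Document): project_id=NULL, no match -> dropped
  - task 4 (Setup): project_id=6 -> matches Beta
  - task 5 (Refactor): project_id=2 -> matches Zeta
  - task 6 (Test): project_id=3 -> matches Vega
  - task 7 (Review): project_id=2 -> matches Zeta
  - task 8 (Migrate): project_id=2 -> matches Zeta
  - task 9 (Optimize): project_id=NULL, no match -> dropped
So 2 of 9 rows are dropped.

SQL:
SELECT a.name, b.name AS project
FROM tasks a
INNER JOIN projects b ON a.project_id = b.id

Result:
name      | project
----------+--------
Plan      | Atlas  
Implement | Zeta   
Setup     | Beta   
Refactor  | Zeta   
Test      | Vega   
Review    | Zeta   
Migrate   | Zeta   


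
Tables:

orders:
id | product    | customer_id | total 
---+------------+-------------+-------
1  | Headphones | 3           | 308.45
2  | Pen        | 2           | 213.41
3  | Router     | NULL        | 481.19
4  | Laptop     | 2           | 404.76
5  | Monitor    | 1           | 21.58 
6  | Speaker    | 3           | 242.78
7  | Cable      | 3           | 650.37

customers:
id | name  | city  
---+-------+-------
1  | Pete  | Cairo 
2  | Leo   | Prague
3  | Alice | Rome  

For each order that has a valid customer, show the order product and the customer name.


INNER JOIN keeps only orders rows whose customer_id matches an id in customers. Walk through each order:
  - order 1 (Headphones): customer_id=3 -> matches Alice
  - order 2 (Pen): customer_id=2 -> matches Leo
  - order 3 (Router): customer_id=NULL, no match -> dropped
  - order 4 (Laptop): customer_id=2 -> matches Leo
  - order 5 (Monitor): customer_id=1 -> matches Pete
  - order 6 (Speaker): customer_id=3 -> matches Alice
  - order 7 (Cable): customer_id=3 -> matches Alice
So 1 of 7 rows is dropped.

SQL:
SELECT a.product, b.name AS customer
FROM orders a
INNER JOIN customers b ON a.customer_id = b.id

Result:
product    | customer
-----------+---------
Headphones | Alice   
Pen        | Leo     
Laptop     | Leo     
Monitor    | Pete    
Speaker    | Alice   
Cable      | Alice   


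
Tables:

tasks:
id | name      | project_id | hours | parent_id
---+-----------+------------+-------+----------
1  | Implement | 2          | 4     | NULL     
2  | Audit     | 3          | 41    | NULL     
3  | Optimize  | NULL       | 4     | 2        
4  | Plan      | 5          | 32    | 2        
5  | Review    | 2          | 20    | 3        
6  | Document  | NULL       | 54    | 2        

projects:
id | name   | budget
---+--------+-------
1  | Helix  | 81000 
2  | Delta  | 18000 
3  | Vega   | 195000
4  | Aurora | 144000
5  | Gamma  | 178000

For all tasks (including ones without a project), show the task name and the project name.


LEFT JOIN keeps every row from tasks (the left table); where project_id has no match in projects, the project columns become NULL. Walk through each task:
  - task 1 (Implement): project_id=2 -> matches Delta
  - task 2 (Audit): project_id=3 -> matches Vega
  - task 3 (Optimize): project_id=NULL, no match -> kept with NULL
  - task 4 (Plan): project_id=5 -> matches Gamma
  - task 5 (Review): project_id=2 -> matches Delta
  - task 6 (Document): project_id=NULL, no match -> kept with NULL
All 6 rows appear; 2 have NULL project.

SQL:
SELECT a.name, b.name AS project
FROM tasks a
LEFT JOIN projects b ON a.project_id = b.id

Result:
name      | project
----------+--------
Implement | Delta  
Audit     | Vega   
Optimize  | NULL   
Plan      | Gamma  
Review    | Delta  
Document  | NULL   


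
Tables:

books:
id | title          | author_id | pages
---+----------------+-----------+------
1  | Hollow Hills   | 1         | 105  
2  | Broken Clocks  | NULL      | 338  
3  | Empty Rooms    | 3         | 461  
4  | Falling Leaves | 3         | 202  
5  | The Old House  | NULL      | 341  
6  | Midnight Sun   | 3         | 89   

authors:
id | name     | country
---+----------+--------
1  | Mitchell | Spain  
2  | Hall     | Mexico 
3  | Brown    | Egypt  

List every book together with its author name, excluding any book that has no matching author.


INNER JOIN keeps only books rows whose author_id matches an id in authors. Walk through each book:
  - book 1 (Hollow Hills): author_id=1 -> matches Mitchell
  - book 2 (Broken Clocks): author_id=NULL, no match -> dropped
  - book 3 (Empty Rooms): author_id=3 -> matches Brown
  - book 4 (Falling Leaves): author_id=3 -> matches Brown
  - book 5 (The Old House): author_id=NULL, no match -> dropped
  - book 6 (Midnight Sun): author_id=3 -> matches Brown
So 2 of 6 rows are dropped.

SQL:
SELECT a.title, b.name AS author
FROM books a
INNER JOIN authors b ON a.author_id = b.id

Result:
title          | author  
---------------+---------
Hollow Hills   | Mitchell
Empty Rooms    | Brown   
Falling Leaves | Brown   
Midnight Sun   | Brown   


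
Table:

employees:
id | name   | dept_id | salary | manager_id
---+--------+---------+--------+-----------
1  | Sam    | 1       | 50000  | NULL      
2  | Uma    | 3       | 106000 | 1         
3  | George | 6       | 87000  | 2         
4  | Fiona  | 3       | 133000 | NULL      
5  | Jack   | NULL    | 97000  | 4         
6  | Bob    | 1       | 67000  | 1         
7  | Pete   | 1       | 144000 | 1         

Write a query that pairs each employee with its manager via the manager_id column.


This is a self-join: employees is joined to a second copy of itself, matching each row's manager_id to another row's id. Use LEFT JOIN so rows with manager_id=NULL are kept.
  - employee 1 (Sam): manager_id=NULL -> NULL
  - employee 2 (Uma): manager_id=1 -> Sam
  - employee 3 (George): manager_id=2 -> Uma
  - employee 4 (Fiona): manager_id=NULL -> NULL
  - employee 5 (Jack): manager_id=4 -> Fiona
  - employee 6 (Bob): manager_id=1 -> Sam
  - employee 7 (Pete): manager_id=1 -> Sam

SQL:
SELECT a.name AS item, b.name AS manager
FROM employees a
LEFT JOIN employees b ON a.manager_id = b.id

Result:
item   | manager
-------+--------
Sam    | NULL   
Uma    | Sam    
George | Uma    
Fiona  | NULL   
Jack   | Fiona  
Bob    | Sam    
Pete   | Sam    


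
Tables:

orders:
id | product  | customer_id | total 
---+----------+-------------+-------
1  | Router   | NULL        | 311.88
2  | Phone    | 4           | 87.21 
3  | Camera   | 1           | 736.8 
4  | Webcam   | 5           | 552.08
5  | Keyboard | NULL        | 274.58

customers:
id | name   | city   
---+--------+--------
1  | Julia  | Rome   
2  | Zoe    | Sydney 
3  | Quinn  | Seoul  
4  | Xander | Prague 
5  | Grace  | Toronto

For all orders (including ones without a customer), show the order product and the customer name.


LEFT JOIN keeps every row from orders (the left table); where customer_id has no match in customers, the customer columns become NULL. Walk through each order:
  - order 1 (Router): customer_id=NULL, no match -> kept with NULL
  - order 2 (Phone): customer_id=4 -> matches Xander
  - order 3 (Camera): customer_id=1 -> matches Julia
  - order 4 (Webcam): customer_id=5 -> matches Grace
  - order 5 (Keyboard): customer_id=NULL, no match -> kept with NULL
All 5 rows appear; 2 have NULL customer.

SQL:
SELECT a.product, b.name AS customer
FROM orders a
LEFT JOIN customers b ON a.customer_id = b.id

Result:
product  | customer
---------+---------
Router   | NULL    
Phone    | Xander  
Camera   | Julia   
Webcam   | Grace   
Keyboard | NULL    


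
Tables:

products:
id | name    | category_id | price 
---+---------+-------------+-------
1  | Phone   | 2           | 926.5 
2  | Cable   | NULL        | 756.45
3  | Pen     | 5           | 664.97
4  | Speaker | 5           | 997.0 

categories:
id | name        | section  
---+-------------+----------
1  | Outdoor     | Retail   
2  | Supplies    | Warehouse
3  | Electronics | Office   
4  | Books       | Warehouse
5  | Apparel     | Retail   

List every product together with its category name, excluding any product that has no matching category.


INNER JOIN keeps only products rows whose category_id matches an id in categories. Walk through each product:
  - product 1 (Phone): category_id=2 -> matches Supplies
  - product 2 (Cable): category_id=NULL, no match -> dropped
  - product 3 (Pen): category_id=5 -> matches Apparel
  - product 4 (Speaker): category_id=5 -> matches Apparel
So 1 of 4 rows is dropped.

SQL:
SELECT a.name, b.name AS category
FROM products a
INNER JOIN categories b ON a.category_id = b.id

Result:
name    | category
--------+---------
Phone   | Supplies
Pen     | Apparel 
Speaker | Apparel 


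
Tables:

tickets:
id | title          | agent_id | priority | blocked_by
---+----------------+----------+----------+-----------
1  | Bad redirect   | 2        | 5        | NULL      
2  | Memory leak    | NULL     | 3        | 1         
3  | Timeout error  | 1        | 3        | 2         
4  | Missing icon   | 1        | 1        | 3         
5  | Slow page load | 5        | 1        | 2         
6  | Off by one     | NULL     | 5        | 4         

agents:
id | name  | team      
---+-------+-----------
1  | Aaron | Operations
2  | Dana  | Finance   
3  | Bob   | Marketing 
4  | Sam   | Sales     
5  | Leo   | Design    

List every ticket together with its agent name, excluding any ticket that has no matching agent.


INNER JOIN keeps only tickets rows whose agent_id matches an id in agents. Walk through each ticket:
  - ticket 1 (Bad redirect): agent_id=2 -> matches Dana
  - ticket 2 (Memory leak): agent_id=NULL, no match -> dropped
  - ticket 3 (Timeout error): agent_id=1 -> matches Aaron
  - ticket 4 (Missing icon): agent_id=1 -> matches Aaron
  - ticket 5 (Slow page load): agent_id=5 -> matches Leo
  - ticket 6 (Off by one): agent_id=NULL, no match -> dropped
So 2 of 6 rows are dropped.

SQL:
SELECT a.title, b.name AS agent
FROM tickets a
INNER JOIN agents b ON a.agent_id = b.id

Result:
title          | agent
---------------+------
Bad redirect   | Dana 
Timeout error  | Aaron
Missing icon   | Aaron
Slow page load | Leo  


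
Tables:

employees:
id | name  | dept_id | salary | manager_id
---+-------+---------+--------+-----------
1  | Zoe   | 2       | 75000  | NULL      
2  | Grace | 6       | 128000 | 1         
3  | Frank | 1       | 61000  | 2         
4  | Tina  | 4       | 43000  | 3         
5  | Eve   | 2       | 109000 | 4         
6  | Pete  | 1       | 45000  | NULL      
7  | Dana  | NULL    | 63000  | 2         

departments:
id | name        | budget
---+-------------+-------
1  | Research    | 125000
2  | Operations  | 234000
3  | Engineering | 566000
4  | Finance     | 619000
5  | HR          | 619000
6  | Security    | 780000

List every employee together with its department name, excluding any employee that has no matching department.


INNER JOIN keeps only employees rows whose dept_id matches an id in departments. Walk through each employee:
  - employee 1 (Zoe): dept_id=2 -> matches Operations
  - employee 2 (Grace): dept_id=6 -> matches Security
  - employee 3 (Frank): dept_id=1 -> matches Research
  - employee 4 (Tina): dept_id=4 -> matches Finance
  - employee 5 (Eve): dept_id=2 -> matches Operations
  - employee 6 (Pete): dept_id=1 -> matches Research
  - employee 7 (Dana): dept_id=NULL, no match -> dropped
So 1 of 7 rows is dropped.

SQL:
SELECT a.name, b.name AS department
FROM employees a
INNER JOIN departments b ON a.dept_id = b.id

Result:
name  | department
------+-----------
Zoe   | Operations
Grace | Security  
Frank | Research  
Tina  | Finance   
Eve   | Operations
Pete  | Research  


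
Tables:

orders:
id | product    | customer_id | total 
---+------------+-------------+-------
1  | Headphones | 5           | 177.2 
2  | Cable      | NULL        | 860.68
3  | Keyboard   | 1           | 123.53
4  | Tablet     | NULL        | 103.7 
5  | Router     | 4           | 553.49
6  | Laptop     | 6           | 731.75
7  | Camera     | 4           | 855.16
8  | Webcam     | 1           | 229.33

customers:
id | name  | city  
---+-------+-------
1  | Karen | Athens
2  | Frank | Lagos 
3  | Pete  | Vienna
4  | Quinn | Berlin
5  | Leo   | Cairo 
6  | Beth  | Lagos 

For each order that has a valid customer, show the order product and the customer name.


INNER JOIN keeps only orders rows whose customer_id matches an id in customers. Walk through each order:
  - order 1 (Headphones): customer_id=5 -> matches Leo
  - order 2 (Cable): customer_id=NULL, no match -> dropped
  - order 3 (Keyboard): customer_id=1 -> matches Karen
  - order 4 (Tablet): customer_id=NULL, no match -> dropped
  - order 5 (Router): customer_id=4 -> matches Quinn
  - order 6 (Laptop): customer_id=6 -> matches Beth
  - order 7 (Camera): customer_id=4 -> matches Quinn
  - order 8 (Webcam): customer_id=1 -> matches Karen
So 2 of 8 rows are dropped.

SQL:
SELECT a.product, b.name AS customer
FROM orders a
INNER JOIN customers b ON a.customer_id = b.id

Result:
product    | customer
-----------+---------
Headphones | Leo     
Keyboard   | Karen   
Router     | Quinn   
Laptop     | Beth    
Camera     | Quinn   
Webcam     | Karen   


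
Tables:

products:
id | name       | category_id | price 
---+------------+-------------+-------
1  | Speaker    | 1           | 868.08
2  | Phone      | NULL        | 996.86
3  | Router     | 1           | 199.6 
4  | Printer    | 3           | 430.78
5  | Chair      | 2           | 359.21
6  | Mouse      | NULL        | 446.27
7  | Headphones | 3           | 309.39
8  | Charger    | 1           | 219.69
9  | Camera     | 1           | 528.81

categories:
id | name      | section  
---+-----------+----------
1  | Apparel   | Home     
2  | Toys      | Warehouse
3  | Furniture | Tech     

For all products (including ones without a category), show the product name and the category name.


LEFT JOIN keeps every row from products (the left table); where category_id has no match in categories, the category columns become NULL. Walk through each product:
  - product 1 (Speaker): category_id=1 -> matches Apparel
  - product 2 (Phone): category_id=NULL, no match -> kept with NULL
  - product 3 (Router): category_id=1 -> matches Apparel
  - product 4 (Printer): category_id=3 -> matches Furniture
  - product 5 (Chair): category_id=2 -> matches Toys
  - product 6 (Mouse): category_id=NULL, no match -> kept with NULL
  - product 7 (Headphones): category_id=3 -> matches Furniture
  - product 8 (Charger): category_id=1 -> matches Apparel
  - product 9 (Camera): category_id=1 -> matches Apparel
All 9 rows appear; 2 have NULL category.

SQL:
SELECT a.name, b.name AS category
FROM products a
LEFT JOIN categories b ON a.category_id = b.id

Result:
name       | category 
-----------+----------
Speaker    | Apparel  
Phone      | NULL     
Router     | Apparel  
Printer    | Furniture
Chair      | Toys     
Mouse      | NULL     
Headphones | Furniture
Charger    | Apparel  
Camera     | Apparel  


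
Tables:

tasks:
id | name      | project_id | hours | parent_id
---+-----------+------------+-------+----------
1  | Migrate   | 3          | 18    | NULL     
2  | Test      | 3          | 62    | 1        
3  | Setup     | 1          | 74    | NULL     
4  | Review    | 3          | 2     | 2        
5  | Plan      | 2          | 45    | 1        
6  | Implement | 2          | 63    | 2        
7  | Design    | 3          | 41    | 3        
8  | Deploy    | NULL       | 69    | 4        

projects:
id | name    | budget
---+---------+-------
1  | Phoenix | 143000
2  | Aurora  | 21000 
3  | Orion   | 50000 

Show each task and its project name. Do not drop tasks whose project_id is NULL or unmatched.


LEFT JOIN keeps every row from tasks (the left table); where project_id has no match in projects, the project columns become NULL. Walk through each task:
  - task 1 (Migrate): project_id=3 -> matches Orion
  - task 2 (Test): project_id=3 -> matches Orion
  - task 3 (Setup): project_id=1 -> matches Phoenix
  - task 4 (Review): project_id=3 -> matches Orion
  - task 5 (Plan): project_id=2 -> matches Aurora
  - task 6 (Implement): project_id=2 -> matches Aurora
  - task 7 (Design): project_id=3 -> matches Orion
  - task 8 (Deploy): project_id=NULL, no match -> kept with NULL
All 8 rows appear; 1 has NULL project.

SQL:
SELECT a.name, b.name AS project
FROM tasks a
LEFT JOIN projects b ON a.project_id = b.id

Result:
name      | project
----------+--------
Migrate   | Orion  
Test      | Orion  
Setup     | Phoenix
Review    | Orion  
Plan      | Aurora 
Implement | Aurora 
Design    | Orion  
Deploy    | NULL   


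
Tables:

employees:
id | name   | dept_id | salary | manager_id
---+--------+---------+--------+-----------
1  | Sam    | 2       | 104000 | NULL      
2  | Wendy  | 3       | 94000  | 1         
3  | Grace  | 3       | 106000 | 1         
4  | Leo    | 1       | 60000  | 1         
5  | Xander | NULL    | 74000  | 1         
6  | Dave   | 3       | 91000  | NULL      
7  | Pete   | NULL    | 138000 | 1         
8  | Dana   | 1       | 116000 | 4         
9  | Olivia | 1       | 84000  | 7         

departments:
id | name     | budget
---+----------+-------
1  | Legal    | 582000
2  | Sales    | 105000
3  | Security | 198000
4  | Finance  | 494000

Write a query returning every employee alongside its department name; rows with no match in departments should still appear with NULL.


LEFT JOIN keeps every row from employees (the left table); where dept_id has no match in departments, the department columns become NULL. Walk through each employee:
  - employee 1 (Sam): dept_id=2 -> matches Sales
  - employee 2 (Wendy): dept_id=3 -> matches Security
  - employee 3 (Grace): dept_id=3 -> matches Security
  - employee 4 (Leo): dept_id=1 -> matches Legal
  - employee 5 (Xander): dept_id=NULL, no match -> kept with NULL
  - employee 6 (Dave): dept_id=3 -> matches Security
  - employee 7 (Pete): dept_id=NULL, no match -> kept with NULL
  - employee 8 (Dana): dept_id=1 -> matches Legal
  - employee 9 (Olivia): dept_id=1 -> matches Legal
All 9 rows appear; 2 have NULL department.

SQL:
SELECT a.name, b.name AS department
FROM employees a
LEFT JOIN departments b ON a.dept_id = b.id

Result:
name   | department
-------+-----------
Sam    | Sales     
Wendy  | Security  
Grace  | Security  
Leo    | Legal     
Xander | NULL      
Dave   | Security  
Pete   | NULL      
Dana   | Legal     
Olivia | Legal     


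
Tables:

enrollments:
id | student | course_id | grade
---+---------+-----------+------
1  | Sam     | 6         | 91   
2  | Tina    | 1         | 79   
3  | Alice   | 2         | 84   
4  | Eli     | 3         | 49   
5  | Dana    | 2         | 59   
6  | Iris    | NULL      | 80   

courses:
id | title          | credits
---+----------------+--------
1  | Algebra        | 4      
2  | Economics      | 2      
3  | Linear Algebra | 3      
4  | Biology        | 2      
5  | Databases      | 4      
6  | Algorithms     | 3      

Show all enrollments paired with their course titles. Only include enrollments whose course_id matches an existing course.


INNER JOIN keeps only enrollments rows whose course_id matches an id in courses. Walk through each enrollment:
  - enrollment 1 (Sam): course_id=6 -> matches Algorithms
  - enrollment 2 (Tina): course_id=1 -> matches Algebra
  - enrollment 3 (Alice): course_id=2 -> matches Economics
  - enrollment 4 (Eli): course_id=3 -> matches Linear Algebra
  - enrollment 5 (Dana): course_id=2 -> matches Economics
  - enrollment 6 (Iris): course_id=NULL, no match -> dropped
So 1 of 6 rows is dropped.

SQL:
SELECT a.student, b.title AS course
FROM enrollments a
INNER JOIN courses b ON a.course_id = b.id

Result:
student | course        
--------+---------------
Sam     | Algorithms    
Tina    | Algebra       
Alice   | Economics     
Eli     | Linear Algebra
Dana    | Economics     


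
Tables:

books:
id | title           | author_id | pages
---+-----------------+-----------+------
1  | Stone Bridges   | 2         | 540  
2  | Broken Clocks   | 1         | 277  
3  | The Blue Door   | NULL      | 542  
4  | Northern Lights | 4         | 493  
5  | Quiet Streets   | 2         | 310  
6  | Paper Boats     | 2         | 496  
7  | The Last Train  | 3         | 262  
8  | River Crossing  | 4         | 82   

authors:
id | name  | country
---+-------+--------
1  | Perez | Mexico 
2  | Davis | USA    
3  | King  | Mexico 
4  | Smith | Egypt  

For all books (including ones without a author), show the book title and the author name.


LEFT JOIN keeps every row from books (the left table); where author_id has no match in authors, the author columns become NULL. Walk through each book:
  - book 1 (Stone Bridges): author_id=2 -> matches Davis
  - book 2 (Broken Clocks): author_id=1 -> matches Perez
  - book 3 (The Blue Door): author_id=NULL, no match -> kept with NULL
  - book 4 (Northern Lights): author_id=4 -> matches Smith
  - book 5 (Quiet Streets): author_id=2 -> matches Davis
  - book 6 (Paper Boats): author_id=2 -> matches Davis
  - book 7 (The Last Train): author_id=3 -> matches King
  - book 8 (River Crossing): author_id=4 -> matches Smith
All 8 rows appear; 1 has NULL author.

SQL:
SELECT a.title, b.name AS author
FROM books a
LEFT JOIN authors b ON a.author_id = b.id

Result:
title           | author
----------------+-------
Stone Bridges   | Davis 
Broken Clocks   | Perez 
The Blue Door   | NULL  
Northern Lights | Smith 
Quiet Streets   | Davis 
Paper Boats     | Davis 
The Last Train  | King  
River Crossing  | Smith 


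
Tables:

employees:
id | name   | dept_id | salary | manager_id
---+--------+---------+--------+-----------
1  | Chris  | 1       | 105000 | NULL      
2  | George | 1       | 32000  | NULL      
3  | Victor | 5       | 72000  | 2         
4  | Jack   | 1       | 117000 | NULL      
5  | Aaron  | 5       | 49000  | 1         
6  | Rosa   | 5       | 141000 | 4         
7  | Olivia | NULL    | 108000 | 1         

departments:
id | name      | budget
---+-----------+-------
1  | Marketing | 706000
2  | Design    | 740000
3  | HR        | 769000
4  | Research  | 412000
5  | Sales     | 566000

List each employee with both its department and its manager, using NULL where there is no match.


Two LEFT JOINs from the same base table employees: one to departments via dept_id, one to employees itself via manager_id. Both are LEFT so every employee is preserved.
Match against departments:
  - employee 1 (Chris): dept_id=1 -> matches Marketing
  - employee 2 (George): dept_id=1 -> matches Marketing
  - employee 3 (Victor): dept_id=5 -> matches Sales
  - employee 4 (Jack): dept_id=1 -> matches Marketing
  - employee 5 (Aaron): dept_id=5 -> matches Sales
  - employee 6 (Rosa): dept_id=5 -> matches Sales
  - employee 7 (Olivia): dept_id=NULL, no match -> kept with NULL
Match against employees (self):
  - employee 1 (Chris): manager_id=NULL -> NULL
  - employee 2 (George): manager_id=NULL -> NULL
  - employee 3 (Victor): manager_id=2 -> George
  - employee 4 (Jack): manager_id=NULL -> NULL
  - employee 5 (Aaron): manager_id=1 -> Chris
  - employee 6 (Rosa): manager_id=4 -> Jack
  - employee 7 (Olivia): manager_id=1 -> Chris

SQL:
SELECT a.name, b.name AS department, c.name AS manager
FROM employees a
LEFT JOIN departments b ON a.dept_id = b.id
LEFT JOIN employees c ON a.manager_id = c.id

Result:
name   | department | manager
-------+------------+--------
Chris  | Marketing  | NULL   
George | Marketing  | NULL   
Victor | Sales      | George 
Jack   | Marketing  | NULL   
Aaron  | Sales      | Chris  
Rosa   | Sales      | Jack   
Olivia | NULL       | Chris  


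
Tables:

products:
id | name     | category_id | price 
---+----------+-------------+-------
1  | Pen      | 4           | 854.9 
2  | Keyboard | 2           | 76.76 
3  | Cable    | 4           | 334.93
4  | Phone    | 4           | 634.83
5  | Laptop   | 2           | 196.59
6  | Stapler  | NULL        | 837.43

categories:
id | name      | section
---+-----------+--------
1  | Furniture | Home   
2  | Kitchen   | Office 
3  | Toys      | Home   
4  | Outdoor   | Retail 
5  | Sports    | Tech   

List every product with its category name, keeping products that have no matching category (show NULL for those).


LEFT JOIN keeps every row from products (the left table); where category_id has no match in categories, the category columns become NULL. Walk through each product:
  - product 1 (Pen): category_id=4 -> matches Outdoor
  - product 2 (Keyboard): category_id=2 -> matches Kitchen
  - product 3 (Cable): category_id=4 -> matches Outdoor
  - product 4 (Phone): category_id=4 -> matches Outdoor
  - product 5 (Laptop): category_id=2 -> matches Kitchen
  - product 6 (Stapler): category_id=NULL, no match -> kept with NULL
All 6 rows appear; 1 has NULL category.

SQL:
SELECT a.name, b.name AS category
FROM products a
LEFT JOIN categories b ON a.category_id = b.id

Result:
name     | category
---------+---------
Pen      | Outdoor 
Keyboard | Kitchen 
Cable    | Outdoor 
Phone    | Outdoor 
Laptop   | Kitchen 
Stapler  | NULL    


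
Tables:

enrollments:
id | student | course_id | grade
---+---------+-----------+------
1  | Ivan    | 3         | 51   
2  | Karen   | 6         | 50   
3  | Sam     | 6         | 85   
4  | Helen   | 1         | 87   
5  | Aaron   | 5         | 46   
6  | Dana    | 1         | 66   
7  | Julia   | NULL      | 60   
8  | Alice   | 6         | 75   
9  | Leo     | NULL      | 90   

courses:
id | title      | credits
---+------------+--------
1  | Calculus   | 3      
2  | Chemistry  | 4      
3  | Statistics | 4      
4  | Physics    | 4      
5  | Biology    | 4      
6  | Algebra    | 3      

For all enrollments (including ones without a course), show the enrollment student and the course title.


LEFT JOIN keeps every row from enrollments (the left table); where course_id has no match in courses, the course columns become NULL. Walk through each enrollment:
  - enrollment 1 (Ivan): course_id=3 -> matches Statistics
  - enrollment 2 (Karen): course_id=6 -> matches Algebra
  - enrollment 3 (Sam): course_id=6 -> matches Algebra
  - enrollment 4 (Helen): course_id=1 -> matches Calculus
  - enrollment 5 (Aaron): course_id=5 -> matches Biology
  - enrollment 6 (Dana): course_id=1 -> matches Calculus
  - enrollment 7 (Julia): course_id=NULL, no match -> kept with NULL
  - enrollment 8 (Alice): course_id=6 -> matches Algebra
  - enrollment 9 (Leo): course_id=NULL, no match -> kept with NULL
All 9 rows appear; 2 have NULL course.

SQL:
SELECT a.student, b.title AS course
FROM enrollments a
LEFT JOIN courses b ON a.course_id = b.id

Result:
student | course    
--------+-----------
Ivan    | Statistics
Karen   | Algebra   
Sam     | Algebra   
Helen   | Calculus  
Aaron   | Biology   
Dana    | Calculus  
Julia   | NULL      
Alice   | Algebra   
Leo     | NULL      


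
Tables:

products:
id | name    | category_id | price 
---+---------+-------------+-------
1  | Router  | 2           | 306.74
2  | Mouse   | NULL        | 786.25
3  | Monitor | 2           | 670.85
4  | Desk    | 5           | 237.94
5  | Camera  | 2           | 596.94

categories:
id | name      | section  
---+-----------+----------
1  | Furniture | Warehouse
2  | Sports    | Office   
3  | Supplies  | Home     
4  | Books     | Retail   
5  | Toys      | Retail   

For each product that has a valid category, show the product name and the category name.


INNER JOIN keeps only products rows whose category_id matches an id in categories. Walk through each product:
  - product 1 (Router): category_id=2 -> matches Sports
  - product 2 (Mouse): category_id=NULL, no match -> dropped
  - product 3 (Monitor): category_id=2 -> matches Sports
  - product 4 (Desk): category_id=5 -> matches Toys
  - product 5 (Camera): category_id=2 -> matches Sports
So 1 of 5 rows is dropped.

SQL:
SELECT a.name, b.name AS category
FROM products a
INNER JOIN categories b ON a.category_id = b.id

Result:
name    | category
--------+---------
Router  | Sports  
Monitor | Sports  
Desk    | Toys    
Camera  | Sports  
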